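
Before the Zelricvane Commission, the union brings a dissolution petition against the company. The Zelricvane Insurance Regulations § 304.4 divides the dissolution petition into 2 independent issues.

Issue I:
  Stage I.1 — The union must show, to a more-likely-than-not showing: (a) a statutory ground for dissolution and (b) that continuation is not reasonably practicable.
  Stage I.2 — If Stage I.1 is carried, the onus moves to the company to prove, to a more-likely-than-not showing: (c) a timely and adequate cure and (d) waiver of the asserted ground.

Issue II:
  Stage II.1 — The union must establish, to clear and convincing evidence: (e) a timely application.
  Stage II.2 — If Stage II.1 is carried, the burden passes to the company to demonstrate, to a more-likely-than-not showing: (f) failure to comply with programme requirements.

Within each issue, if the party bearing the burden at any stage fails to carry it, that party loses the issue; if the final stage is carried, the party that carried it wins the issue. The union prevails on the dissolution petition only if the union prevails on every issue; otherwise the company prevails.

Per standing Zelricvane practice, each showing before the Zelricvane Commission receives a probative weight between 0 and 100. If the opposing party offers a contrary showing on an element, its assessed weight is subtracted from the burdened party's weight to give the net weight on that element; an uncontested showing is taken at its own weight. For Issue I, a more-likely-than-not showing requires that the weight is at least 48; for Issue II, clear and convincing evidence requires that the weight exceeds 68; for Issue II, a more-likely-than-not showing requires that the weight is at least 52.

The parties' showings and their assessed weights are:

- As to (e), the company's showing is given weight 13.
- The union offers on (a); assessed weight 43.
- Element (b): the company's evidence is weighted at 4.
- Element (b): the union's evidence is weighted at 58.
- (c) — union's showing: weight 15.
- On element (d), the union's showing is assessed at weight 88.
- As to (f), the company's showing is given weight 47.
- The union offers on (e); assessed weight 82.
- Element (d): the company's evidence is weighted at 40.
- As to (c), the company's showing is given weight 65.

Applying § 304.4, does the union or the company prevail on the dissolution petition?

company

— Issue I —
At Stage I.1 the union must meet a more-likely-than-not showing (weight is at least 48): on (a) the weight is 43, which does not reach 48, so (a) does not meet the standard; on (b) the weight is 58 less the opposing 4 gives net 54, which does reach 48, so (b) meets the standard.
  Not every element is met, so the union fails to carry Stage I.1.
The company prevails on this issue.
— Issue II —
Stage II.1 (union, clear and convincing evidence, weight exceeds 68): (e) net 82−13=69 > 68 — meets.
  The union carries Stage II.1; the company now bears the burden.
Stage II.2 (company, a more-likely-than-not showing, weight is at least 52): (f) 47 < 52 — fails.
  Not every element is met, so the company fails to carry Stage II.2.
The union prevails on this issue.
Per-issue: Issue I → company; Issue II → union. The union must prevail on every issue; overall, the company prevails.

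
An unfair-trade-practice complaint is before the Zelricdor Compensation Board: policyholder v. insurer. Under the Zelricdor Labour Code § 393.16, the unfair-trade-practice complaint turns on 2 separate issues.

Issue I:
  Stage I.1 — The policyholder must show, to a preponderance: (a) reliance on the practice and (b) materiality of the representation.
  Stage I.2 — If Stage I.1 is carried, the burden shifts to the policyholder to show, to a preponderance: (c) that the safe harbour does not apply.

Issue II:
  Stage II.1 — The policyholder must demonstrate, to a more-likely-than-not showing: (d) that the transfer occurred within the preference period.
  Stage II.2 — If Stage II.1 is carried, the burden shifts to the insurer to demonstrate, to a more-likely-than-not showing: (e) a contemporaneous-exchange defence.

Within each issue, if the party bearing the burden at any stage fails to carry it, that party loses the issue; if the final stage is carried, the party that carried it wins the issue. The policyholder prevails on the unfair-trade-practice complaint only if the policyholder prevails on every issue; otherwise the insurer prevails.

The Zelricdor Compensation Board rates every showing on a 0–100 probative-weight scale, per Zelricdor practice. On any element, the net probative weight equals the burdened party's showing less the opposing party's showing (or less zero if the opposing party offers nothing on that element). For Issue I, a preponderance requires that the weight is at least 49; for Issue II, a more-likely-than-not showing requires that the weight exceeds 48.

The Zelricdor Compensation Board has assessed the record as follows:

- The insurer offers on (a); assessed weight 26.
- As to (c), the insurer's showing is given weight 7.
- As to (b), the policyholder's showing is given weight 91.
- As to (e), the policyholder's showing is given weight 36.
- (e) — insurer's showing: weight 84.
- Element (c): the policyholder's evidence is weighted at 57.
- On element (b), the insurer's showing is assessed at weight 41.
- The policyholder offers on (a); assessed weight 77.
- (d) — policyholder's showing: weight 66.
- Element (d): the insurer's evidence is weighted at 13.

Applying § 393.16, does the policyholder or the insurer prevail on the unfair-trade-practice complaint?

— Issue I —
Stage I.1 — burden on policyholder; standard: a preponderance (weight is at least 49).
    (a): 77 − 26 = 51 ≥ 49 [met]
    (b): 91 − 41 = 50 ≥ 49 [met]
  All elements met. The policyholder retains the burden for Stage I.2.
Stage I.2 — burden on policyholder; standard: a preponderance (weight is at least 49).
    (c): 57 − 7 = 50 ≥ 49 [met]
  All elements met at the final stage.
With every stage satisfied, the policyholder prevails on this issue.
— Issue II —
Stage II.1 (policyholder, a more-likely-than-not showing, weight exceeds 48): (d) net 66−13=53 > 48 — meets.
  The policyholder carries Stage II.1; the insurer now bears the burden.
Stage II.2 (insurer, a more-likely-than-not showing, weight exceeds 48): (e) net 84−36=48 ≤ 48 — fails.
  Stage II.2 not carried; the insurer fails its burden.
The analysis ends at Stage II.2; the policyholder prevails on this issue.
Per-issue: Issue I → policyholder; Issue II → policyholder. The policyholder must prevail on every issue; overall, the policyholder prevails.

policyholder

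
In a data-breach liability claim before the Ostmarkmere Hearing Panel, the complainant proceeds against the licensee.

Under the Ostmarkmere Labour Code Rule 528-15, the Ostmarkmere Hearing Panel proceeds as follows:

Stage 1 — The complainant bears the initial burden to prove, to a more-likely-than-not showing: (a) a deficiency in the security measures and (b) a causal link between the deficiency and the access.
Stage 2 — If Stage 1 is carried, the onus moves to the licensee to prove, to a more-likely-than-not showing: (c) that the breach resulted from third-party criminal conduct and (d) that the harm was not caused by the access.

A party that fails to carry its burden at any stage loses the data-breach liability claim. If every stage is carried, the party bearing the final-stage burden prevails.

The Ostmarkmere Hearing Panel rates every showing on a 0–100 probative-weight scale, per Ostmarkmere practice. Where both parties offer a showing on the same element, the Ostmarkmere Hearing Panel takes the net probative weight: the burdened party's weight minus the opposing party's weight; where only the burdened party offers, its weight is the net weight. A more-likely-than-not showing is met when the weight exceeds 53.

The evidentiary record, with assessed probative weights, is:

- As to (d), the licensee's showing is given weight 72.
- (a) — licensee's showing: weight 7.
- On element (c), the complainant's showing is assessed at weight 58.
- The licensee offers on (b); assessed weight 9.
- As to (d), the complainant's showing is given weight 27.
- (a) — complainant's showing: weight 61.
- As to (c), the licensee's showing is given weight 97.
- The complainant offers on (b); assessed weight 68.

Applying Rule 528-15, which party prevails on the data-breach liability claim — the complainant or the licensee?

complainant

Stage 1 (complainant, a more-likely-than-not showing, weight exceeds 53): (a) net 61−7=54 > 53 — meets; (b) net 68−9=59 > 53 — meets.
  Stage 1 is satisfied; the onus moves to the licensee.
Stage 2 (licensee, a more-likely-than-not showing, weight exceeds 53): (c) net 97−58=39 ≤ 53 — fails; (d) net 72−27=45 ≤ 53 — fails.
  Stage 2 not carried; the licensee fails its burden.
The complainant prevails.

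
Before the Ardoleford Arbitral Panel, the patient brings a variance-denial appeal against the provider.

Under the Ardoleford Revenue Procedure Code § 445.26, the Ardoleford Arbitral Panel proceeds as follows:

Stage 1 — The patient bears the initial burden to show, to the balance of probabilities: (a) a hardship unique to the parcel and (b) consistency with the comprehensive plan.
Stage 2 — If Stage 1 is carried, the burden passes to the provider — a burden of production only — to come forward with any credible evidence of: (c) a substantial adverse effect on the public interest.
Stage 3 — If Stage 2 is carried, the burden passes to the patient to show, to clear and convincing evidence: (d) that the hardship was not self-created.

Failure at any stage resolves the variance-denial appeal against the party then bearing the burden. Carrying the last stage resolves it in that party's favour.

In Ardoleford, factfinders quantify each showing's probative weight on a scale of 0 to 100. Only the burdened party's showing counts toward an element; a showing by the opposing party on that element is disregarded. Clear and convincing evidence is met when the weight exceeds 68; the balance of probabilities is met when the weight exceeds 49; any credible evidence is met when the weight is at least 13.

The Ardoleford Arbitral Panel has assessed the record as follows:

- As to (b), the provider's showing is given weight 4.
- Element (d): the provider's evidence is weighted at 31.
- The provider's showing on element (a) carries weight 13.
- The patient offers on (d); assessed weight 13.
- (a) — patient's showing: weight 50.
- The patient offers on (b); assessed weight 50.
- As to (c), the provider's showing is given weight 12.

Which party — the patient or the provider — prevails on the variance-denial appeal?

Stage 1 (patient, the balance of probabilities, weight exceeds 49): (a) 50 (provider's 13 disregarded) > 49 — meets; (b) 50 (provider's 4 disregarded) > 49 — meets.
  The patient carries Stage 1; the provider now bears the burden.
Stage 2 (provider, any credible evidence, weight is at least 13): (c) 12 < 13 — fails.
  The provider does not carry Stage 2.
So the patient prevails.

patient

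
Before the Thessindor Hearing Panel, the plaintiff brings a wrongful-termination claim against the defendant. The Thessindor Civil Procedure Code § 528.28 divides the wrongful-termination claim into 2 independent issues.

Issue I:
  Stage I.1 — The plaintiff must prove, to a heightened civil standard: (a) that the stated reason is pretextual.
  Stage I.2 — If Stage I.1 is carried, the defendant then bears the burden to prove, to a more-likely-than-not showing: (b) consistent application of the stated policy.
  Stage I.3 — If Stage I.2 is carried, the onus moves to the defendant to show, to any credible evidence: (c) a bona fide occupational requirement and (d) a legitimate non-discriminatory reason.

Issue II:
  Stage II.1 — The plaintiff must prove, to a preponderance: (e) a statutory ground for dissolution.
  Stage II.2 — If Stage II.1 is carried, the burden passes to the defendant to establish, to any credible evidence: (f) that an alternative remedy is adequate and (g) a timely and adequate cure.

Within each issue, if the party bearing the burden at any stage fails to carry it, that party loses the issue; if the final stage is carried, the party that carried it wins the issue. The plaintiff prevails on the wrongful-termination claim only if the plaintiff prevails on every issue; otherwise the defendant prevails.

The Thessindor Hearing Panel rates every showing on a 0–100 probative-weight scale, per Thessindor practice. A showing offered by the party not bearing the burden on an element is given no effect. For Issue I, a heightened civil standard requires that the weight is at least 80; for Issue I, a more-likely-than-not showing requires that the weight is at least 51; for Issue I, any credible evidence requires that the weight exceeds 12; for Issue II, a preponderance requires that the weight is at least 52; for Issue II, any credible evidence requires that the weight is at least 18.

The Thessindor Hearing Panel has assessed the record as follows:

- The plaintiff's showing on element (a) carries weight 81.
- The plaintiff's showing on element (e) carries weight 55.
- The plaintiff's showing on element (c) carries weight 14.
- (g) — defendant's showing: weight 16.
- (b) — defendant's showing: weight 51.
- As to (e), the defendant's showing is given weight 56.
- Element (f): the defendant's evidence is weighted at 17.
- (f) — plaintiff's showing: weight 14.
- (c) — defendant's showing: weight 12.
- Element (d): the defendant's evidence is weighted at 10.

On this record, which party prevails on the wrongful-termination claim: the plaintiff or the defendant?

plaintiff

— Issue I —
Stage I.1 — burden on plaintiff; standard: a heightened civil standard (weight is at least 80).
    (a): 81 ≥ 80 [met]
  All elements met. The burden passes to the defendant.
Stage I.2 — burden on defendant; standard: a more-likely-than-not showing (weight is at least 51).
    (b): 51 ≥ 51 [met]
  Stage I.2 carried; the burden remains with the defendant.
Stage I.3 — burden on defendant; standard: any credible evidence (weight exceeds 12).
    (c): 12 (plaintiff's 14 disregarded) ≤ 12 [not met]
    (d): 10 ≤ 12 [not met]
  Stage I.3 not carried; the defendant fails its burden.
The plaintiff prevails on this issue.
— Issue II —
Stage II.1 (plaintiff, a preponderance, weight is at least 52): (e) 55 (defendant's 56 disregarded) ≥ 52 — meets.
  Stage II.1 is satisfied; the onus moves to the defendant.
Stage II.2 (defendant, any credible evidence, weight is at least 18): (f) 17 (plaintiff's 14 disregarded) < 18 — fails; (g) 16 < 18 — fails.
  Stage II.2 not carried; the defendant fails its burden.
So the plaintiff prevails on this issue.
Per-issue: Issue I → plaintiff; Issue II → plaintiff. The plaintiff must prevail on every issue; overall, the plaintiff prevails.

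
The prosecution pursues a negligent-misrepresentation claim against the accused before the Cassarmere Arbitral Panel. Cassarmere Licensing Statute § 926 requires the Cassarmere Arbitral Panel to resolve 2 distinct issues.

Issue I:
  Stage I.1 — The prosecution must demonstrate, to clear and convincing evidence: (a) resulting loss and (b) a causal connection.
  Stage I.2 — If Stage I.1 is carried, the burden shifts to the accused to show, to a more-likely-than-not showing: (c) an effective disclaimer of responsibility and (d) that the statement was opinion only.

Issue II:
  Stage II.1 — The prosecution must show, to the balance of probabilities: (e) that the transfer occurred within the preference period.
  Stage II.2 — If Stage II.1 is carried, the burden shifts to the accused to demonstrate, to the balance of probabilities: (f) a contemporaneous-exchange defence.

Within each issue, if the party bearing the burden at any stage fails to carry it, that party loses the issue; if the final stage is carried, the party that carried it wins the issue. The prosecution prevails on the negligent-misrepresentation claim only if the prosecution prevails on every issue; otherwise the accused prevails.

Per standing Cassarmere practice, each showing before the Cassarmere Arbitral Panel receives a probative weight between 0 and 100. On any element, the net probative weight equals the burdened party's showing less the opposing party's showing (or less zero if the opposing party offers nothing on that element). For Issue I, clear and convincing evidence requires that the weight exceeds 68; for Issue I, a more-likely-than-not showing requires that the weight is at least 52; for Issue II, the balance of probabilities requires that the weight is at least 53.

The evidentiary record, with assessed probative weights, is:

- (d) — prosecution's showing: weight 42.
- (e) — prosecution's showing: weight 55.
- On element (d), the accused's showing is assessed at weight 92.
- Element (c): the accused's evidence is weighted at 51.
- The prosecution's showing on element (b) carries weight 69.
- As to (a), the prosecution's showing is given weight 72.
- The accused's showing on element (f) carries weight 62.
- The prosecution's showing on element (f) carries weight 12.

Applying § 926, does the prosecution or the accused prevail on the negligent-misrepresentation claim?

prosecution

— Issue I —
Stage I.1 (prosecution, clear and convincing evidence, weight exceeds 68): (a) 72 > 68 — meets; (b) 69 > 68 — meets.
  The prosecution carries Stage I.1; the accused now bears the burden.
Stage I.2 (accused, a more-likely-than-not showing, weight is at least 52): (c) 51 < 52 — fails; (d) net 92−42=50 < 52 — fails.
  The accused does not carry Stage I.2.
The analysis ends at Stage I.2; the prosecution prevails on this issue.
— Issue II —
Stage II.1 — burden on prosecution; standard: the balance of probabilities (weight is at least 53).
    (e): 55 ≥ 53 [met]
  The prosecution carries Stage II.1; the accused now bears the burden.
Stage II.2 — burden on accused; standard: the balance of probabilities (weight is at least 53).
    (f): 62 − 12 = 50 < 53 [not met]
  Not every element is met, so the accused fails to carry Stage II.2.
The prosecution prevails on this issue.
Per-issue: Issue I → prosecution; Issue II → prosecution. The prosecution must prevail on every issue; overall, the prosecution prevails.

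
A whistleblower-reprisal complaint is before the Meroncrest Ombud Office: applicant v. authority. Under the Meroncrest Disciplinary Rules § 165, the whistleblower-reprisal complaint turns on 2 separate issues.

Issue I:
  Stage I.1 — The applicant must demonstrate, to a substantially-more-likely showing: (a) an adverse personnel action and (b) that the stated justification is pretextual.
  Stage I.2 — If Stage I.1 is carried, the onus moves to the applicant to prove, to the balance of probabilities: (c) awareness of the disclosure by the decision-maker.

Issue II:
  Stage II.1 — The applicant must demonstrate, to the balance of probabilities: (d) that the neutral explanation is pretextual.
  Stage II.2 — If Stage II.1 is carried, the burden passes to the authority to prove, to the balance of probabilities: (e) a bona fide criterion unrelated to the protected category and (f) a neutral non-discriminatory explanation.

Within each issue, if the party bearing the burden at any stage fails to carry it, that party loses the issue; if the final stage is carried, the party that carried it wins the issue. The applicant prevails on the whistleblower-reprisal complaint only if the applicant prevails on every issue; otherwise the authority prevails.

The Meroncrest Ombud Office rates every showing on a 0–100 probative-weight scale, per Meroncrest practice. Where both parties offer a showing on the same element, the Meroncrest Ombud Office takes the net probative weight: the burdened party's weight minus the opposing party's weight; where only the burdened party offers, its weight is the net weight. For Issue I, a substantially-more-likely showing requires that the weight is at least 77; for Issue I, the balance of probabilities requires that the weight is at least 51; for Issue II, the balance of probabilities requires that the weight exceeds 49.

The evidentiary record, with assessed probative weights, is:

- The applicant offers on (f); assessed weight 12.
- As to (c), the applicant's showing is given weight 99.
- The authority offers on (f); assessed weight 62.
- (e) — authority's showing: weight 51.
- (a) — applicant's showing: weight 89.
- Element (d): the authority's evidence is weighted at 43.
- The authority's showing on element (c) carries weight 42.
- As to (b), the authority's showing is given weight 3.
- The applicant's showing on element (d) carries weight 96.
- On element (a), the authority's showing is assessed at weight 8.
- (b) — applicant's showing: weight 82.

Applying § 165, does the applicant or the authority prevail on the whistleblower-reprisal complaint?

authority

— Issue I —
At Stage I.1 the applicant must meet a substantially-more-likely showing (weight is at least 77): on (a) the weight is 89 less the opposing 8 gives net 81, ≥ 77, so (a) meets the standard; on (b) the weight is 82 less the opposing 3 gives net 79, ≥ 77, so (b) meets the standard.
  All elements met. The applicant retains the burden for Stage I.2.
At Stage I.2 the applicant must meet the balance of probabilities (weight is at least 51): on (c) the weight is 99 less the opposing 42 gives net 57, ≥ 51, so (c) meets the standard.
  All elements met at the final stage.
All stages carried — the applicant prevails on this issue.
— Issue II —
Stage II.1 — burden on applicant; standard: the balance of probabilities (weight exceeds 49).
    (d): 96 − 43 = 53 > 49 [met]
  All elements met. The burden passes to the authority.
Stage II.2 — burden on authority; standard: the balance of probabilities (weight exceeds 49).
    (e): 51 > 49 [met]
    (f): 62 − 12 = 50 > 49 [met]
  All elements met at the final stage.
Every stage carried; the authority prevails on this issue.
Per-issue: Issue I → applicant; Issue II → authority. The applicant must prevail on every issue; overall, the authority prevails.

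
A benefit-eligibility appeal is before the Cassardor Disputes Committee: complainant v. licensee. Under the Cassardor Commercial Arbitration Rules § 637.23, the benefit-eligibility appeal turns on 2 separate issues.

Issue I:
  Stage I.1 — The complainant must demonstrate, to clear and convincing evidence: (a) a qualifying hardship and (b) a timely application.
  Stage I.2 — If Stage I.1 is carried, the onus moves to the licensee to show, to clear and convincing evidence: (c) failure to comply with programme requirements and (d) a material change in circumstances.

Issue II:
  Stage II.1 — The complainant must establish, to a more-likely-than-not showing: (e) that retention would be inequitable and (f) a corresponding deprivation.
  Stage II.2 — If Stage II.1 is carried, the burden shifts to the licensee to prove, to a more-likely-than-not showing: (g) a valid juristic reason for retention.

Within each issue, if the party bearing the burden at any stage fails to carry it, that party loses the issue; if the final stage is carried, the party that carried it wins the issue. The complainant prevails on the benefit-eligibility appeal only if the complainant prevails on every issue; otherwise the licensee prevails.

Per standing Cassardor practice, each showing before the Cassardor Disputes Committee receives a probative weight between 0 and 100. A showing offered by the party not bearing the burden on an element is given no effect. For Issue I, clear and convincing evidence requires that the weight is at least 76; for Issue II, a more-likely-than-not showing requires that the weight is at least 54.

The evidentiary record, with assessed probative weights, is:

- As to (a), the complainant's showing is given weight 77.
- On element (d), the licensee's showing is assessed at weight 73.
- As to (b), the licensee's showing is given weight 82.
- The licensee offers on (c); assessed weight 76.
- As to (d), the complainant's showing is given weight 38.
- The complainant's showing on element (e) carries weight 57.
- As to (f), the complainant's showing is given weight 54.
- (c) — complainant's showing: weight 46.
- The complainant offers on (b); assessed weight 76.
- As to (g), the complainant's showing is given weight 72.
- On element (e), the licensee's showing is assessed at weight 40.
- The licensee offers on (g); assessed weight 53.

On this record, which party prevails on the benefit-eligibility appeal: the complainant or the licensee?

— Issue I —
Stage I.1 — burden on complainant; standard: clear and convincing evidence (weight is at least 76).
    (a): 77 ≥ 76 [met]
    (b): 76 (licensee's 82 disregarded) ≥ 76 [met]
  The complainant carries Stage I.1; the licensee now bears the burden.
Stage I.2 — burden on licensee; standard: clear and convincing evidence (weight is at least 76).
    (c): 76 (complainant's 46 disregarded) ≥ 76 [met]
    (d): 73 (complainant's 38 disregarded) < 76 [not met]
  Not every element is met, so the licensee fails to carry Stage I.2.
The complainant prevails on this issue.
— Issue II —
Stage II.1 — burden on complainant; standard: a more-likely-than-not showing (weight is at least 54).
    (e): 57 (licensee's 40 disregarded) ≥ 54 [met]
    (f): 54 ≥ 54 [met]
  Stage II.1 carried; the burden shifts to the licensee.
Stage II.2 — burden on licensee; standard: a more-likely-than-not showing (weight is at least 54).
    (g): 53 (complainant's 72 disregarded) < 54 [not met]
  The licensee does not carry Stage II.2.
So the complainant prevails on this issue.
Per-issue: Issue I → complainant; Issue II → complainant. The complainant must prevail on every issue; overall, the complainant prevails.

complainant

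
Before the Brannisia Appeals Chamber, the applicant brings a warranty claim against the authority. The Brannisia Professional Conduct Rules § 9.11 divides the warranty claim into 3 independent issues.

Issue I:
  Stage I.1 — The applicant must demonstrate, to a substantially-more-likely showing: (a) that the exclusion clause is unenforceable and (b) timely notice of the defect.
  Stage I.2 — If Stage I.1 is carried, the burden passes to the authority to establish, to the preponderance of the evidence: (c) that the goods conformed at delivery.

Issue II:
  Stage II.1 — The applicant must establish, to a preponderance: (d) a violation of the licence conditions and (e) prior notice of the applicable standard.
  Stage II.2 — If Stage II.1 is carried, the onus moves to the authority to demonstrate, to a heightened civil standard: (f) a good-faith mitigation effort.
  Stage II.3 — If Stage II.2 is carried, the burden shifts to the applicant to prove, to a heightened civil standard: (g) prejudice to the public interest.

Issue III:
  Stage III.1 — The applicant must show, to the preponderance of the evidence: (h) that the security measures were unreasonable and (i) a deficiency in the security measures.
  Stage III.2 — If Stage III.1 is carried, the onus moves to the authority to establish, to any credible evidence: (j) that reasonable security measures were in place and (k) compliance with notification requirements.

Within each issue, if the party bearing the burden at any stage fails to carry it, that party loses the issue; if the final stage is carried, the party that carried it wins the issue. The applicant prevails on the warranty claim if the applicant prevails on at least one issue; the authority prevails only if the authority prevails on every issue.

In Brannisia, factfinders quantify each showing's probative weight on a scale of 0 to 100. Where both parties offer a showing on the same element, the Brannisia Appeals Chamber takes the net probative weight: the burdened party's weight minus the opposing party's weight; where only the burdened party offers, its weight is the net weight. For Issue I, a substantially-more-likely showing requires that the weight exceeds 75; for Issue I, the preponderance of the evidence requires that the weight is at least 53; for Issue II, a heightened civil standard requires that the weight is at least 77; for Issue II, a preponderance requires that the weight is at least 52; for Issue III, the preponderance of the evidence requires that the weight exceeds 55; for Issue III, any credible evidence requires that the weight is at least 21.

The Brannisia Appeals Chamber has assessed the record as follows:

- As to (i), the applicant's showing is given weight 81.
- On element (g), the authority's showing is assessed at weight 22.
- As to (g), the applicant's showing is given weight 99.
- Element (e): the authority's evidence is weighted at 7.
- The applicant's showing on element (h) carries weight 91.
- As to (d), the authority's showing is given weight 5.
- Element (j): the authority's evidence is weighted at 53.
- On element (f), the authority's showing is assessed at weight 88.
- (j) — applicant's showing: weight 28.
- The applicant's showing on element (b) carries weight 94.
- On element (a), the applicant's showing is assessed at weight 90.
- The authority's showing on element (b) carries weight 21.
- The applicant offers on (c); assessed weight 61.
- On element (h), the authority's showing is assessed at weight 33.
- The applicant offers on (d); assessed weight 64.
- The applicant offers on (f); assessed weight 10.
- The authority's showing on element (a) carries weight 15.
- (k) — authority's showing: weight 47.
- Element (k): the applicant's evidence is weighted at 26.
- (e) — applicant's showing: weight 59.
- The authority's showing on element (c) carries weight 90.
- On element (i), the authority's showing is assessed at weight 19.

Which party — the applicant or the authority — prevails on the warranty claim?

— Issue I —
At Stage I.1 the applicant must meet a substantially-more-likely showing (weight exceeds 75): on (a) the weight is 90 less the opposing 15 gives net 75, ≤ 75, so (a) does not meet the standard; on (b) the weight is 94 less the opposing 21 gives net 73, ≤ 75, so (b) does not meet the standard.
  The applicant does not carry Stage I.1.
The authority prevails on this issue.
— Issue II —
Stage II.1 (applicant, a preponderance, weight is at least 52): (d) net 64−5=59 ≥ 52 — meets; (e) net 59−7=52 ≥ 52 — meets.
  All elements met. The burden passes to the authority.
Stage II.2 (authority, a heightened civil standard, weight is at least 77): (f) net 88−10=78 ≥ 77 — meets.
  The authority carries Stage II.2; the applicant now bears the burden.
Stage II.3 (applicant, a heightened civil standard, weight is at least 77): (g) net 99−22=77 ≥ 77 — meets.
  The applicant carries the last stage.
Every stage carried; the applicant prevails on this issue.
— Issue III —
Stage III.1 (applicant, the preponderance of the evidence, weight exceeds 55): (h) net 91−33=58 > 55 — meets; (i) net 81−19=62 > 55 — meets.
  Stage III.1 is satisfied; the onus moves to the authority.
Stage III.2 (authority, any credible evidence, weight is at least 21): (j) net 53−28=25 ≥ 21 — meets; (k) net 47−26=21 ≥ 21 — meets.
  All elements met at the final stage.
With every stage satisfied, the authority prevails on this issue.
Per-issue: Issue I → authority; Issue II → applicant; Issue III → authority. The applicant must prevail on at least one issue; overall, the applicant prevails.

applicant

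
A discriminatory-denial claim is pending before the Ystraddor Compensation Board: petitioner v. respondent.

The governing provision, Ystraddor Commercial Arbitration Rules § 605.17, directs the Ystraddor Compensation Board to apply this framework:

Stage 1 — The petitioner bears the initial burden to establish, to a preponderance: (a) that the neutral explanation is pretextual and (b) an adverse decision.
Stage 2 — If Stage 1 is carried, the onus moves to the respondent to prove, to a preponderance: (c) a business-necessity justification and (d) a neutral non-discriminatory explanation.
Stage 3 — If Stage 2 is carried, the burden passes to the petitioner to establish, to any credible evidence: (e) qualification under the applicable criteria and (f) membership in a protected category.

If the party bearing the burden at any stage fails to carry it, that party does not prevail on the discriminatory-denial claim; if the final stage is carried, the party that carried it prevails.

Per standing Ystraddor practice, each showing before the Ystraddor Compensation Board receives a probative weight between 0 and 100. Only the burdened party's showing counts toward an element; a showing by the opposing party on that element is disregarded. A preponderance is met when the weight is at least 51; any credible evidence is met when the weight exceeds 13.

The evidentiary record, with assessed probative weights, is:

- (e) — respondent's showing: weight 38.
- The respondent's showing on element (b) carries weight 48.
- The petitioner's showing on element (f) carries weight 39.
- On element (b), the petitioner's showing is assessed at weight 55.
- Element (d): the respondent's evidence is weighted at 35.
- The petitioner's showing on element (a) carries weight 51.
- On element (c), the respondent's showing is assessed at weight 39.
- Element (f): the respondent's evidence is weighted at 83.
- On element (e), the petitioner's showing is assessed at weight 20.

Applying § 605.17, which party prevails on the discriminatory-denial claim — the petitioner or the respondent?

petitioner

Stage 1 — burden on petitioner; standard: a preponderance (weight is at least 51).
    (a): 51 ≥ 51 [met]
    (b): 55 (respondent's 48 disregarded) ≥ 51 [met]
  Stage 1 carried; the burden shifts to the respondent.
Stage 2 — burden on respondent; standard: a preponderance (weight is at least 51).
    (c): 39 < 51 [not met]
    (d): 35 < 51 [not met]
  Stage 2 not carried; the respondent fails its burden.
The petitioner prevails.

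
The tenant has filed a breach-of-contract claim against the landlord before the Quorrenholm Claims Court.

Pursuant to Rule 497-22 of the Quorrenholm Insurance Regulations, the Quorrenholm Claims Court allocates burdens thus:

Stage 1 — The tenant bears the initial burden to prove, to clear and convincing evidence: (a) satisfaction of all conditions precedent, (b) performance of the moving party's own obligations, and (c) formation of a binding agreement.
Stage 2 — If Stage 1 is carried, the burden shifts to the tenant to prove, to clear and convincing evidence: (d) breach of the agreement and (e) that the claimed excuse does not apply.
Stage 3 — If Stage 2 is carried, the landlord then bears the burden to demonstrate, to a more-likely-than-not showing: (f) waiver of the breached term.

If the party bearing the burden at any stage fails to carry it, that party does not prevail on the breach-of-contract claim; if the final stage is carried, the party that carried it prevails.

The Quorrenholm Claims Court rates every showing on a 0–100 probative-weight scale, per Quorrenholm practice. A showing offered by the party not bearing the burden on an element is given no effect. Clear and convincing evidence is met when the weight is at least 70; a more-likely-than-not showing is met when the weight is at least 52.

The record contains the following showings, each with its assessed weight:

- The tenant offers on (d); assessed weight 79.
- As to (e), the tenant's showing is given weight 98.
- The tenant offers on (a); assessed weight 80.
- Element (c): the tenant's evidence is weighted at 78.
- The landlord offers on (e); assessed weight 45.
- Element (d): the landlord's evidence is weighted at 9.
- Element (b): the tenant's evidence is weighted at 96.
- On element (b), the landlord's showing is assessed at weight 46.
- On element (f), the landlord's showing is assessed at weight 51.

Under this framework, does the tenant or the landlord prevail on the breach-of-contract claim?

tenant

Stage 1 — burden on tenant; standard: clear and convincing evidence (weight is at least 70).
    (a): 80 ≥ 70 [met]
    (b): 96 (landlord's 46 disregarded) ≥ 70 [met]
    (c): 78 ≥ 70 [met]
  Stage 1 is satisfied; the tenant continues to bear the burden.
Stage 2 — burden on tenant; standard: clear and convincing evidence (weight is at least 70).
    (d): 79 (landlord's 9 disregarded) ≥ 70 [met]
    (e): 98 (landlord's 45 disregarded) ≥ 70 [met]
  Stage 2 is satisfied; the onus moves to the landlord.
Stage 3 — burden on landlord; standard: a more-likely-than-not showing (weight is at least 52).
    (f): 51 < 52 [not met]
  Stage 3 not carried; the landlord fails its burden.
The analysis ends at Stage 3; the tenant prevails.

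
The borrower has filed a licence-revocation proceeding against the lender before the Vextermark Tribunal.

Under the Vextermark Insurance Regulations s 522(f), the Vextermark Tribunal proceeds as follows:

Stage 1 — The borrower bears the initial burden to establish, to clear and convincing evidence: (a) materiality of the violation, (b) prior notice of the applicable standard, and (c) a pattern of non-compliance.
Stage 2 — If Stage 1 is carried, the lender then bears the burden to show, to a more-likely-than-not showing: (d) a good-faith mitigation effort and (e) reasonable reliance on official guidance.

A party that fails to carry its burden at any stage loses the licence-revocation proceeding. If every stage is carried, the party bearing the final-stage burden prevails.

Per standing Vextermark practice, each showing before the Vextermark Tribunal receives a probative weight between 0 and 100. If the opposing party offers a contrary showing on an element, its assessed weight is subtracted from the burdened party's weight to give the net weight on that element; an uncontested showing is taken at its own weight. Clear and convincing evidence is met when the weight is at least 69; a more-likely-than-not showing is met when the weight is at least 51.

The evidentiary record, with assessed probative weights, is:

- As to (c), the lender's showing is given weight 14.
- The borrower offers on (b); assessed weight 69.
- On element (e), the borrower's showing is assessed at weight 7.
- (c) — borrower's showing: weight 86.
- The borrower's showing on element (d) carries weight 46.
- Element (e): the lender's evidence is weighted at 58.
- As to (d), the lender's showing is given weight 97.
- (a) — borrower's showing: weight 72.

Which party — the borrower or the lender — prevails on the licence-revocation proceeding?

At Stage 1 the borrower must meet clear and convincing evidence (weight is at least 69): on (a) the weight is 72, ≥ 69, so (a) meets the standard; on (b) the weight is 69, ≥ 69, so (b) meets the standard; on (c) the weight is 86 less the opposing 14 gives net 72, which does reach 69, so (c) meets the standard.
  Stage 1 carried; the burden shifts to the lender.
At Stage 2 the lender must meet a more-likely-than-not showing (weight is at least 51): on (d) the weight is 97 less the opposing 46 gives net 51, which does reach 51, so (d) meets the standard; on (e) the weight is 58 less the opposing 7 gives net 51, ≥ 51, so (e) meets the standard.
  The lender carries the last stage.
Every stage carried; the lender prevails.

lender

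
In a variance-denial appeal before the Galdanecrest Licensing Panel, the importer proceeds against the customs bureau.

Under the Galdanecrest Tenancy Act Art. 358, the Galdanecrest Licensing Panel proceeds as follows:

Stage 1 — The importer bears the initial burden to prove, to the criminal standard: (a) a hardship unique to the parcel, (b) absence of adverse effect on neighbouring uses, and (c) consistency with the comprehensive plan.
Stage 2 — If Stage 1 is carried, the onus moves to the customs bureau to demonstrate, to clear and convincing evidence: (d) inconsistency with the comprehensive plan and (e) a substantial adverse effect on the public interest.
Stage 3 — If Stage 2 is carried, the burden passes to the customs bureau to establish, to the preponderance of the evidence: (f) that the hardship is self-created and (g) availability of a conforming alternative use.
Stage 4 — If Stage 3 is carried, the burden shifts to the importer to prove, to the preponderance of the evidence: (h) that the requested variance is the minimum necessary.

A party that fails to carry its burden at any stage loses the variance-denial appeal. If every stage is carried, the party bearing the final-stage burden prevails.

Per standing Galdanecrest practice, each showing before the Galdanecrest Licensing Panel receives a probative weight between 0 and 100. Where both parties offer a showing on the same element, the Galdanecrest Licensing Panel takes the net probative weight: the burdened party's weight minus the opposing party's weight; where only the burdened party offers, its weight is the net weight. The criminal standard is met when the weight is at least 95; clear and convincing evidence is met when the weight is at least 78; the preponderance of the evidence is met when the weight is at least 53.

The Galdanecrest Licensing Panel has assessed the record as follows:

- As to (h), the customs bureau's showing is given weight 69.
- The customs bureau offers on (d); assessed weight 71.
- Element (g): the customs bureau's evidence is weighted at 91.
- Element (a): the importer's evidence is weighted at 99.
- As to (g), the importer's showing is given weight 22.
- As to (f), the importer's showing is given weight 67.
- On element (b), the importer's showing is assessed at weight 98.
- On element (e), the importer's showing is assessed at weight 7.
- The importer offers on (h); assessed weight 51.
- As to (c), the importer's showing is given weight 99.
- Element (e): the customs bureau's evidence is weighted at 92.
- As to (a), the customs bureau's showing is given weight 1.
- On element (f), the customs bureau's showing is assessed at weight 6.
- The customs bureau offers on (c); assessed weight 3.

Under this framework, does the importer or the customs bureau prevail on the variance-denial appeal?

importer

Stage 1 (importer, the criminal standard, weight is at least 95): (a) net 99−1=98 ≥ 95 — meets; (b) 98 ≥ 95 — meets; (c) net 99−3=96 ≥ 95 — meets.
  The importer carries Stage 1; the customs bureau now bears the burden.
Stage 2 (customs bureau, clear and convincing evidence, weight is at least 78): (d) 71 < 78 — fails; (e) net 92−7=85 ≥ 78 — meets.
  Not every element is met, so the customs bureau fails to carry Stage 2.
So the importer prevails.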